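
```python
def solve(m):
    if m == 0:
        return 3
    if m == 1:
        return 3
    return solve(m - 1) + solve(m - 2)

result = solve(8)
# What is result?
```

Build up from base cases: solve(0)=3, solve(1)=3, solve(2)=6, solve(3)=9, solve(4)=15, solve(5)=24, solve(6)=39, ..., solve(8)=102

Answer: 102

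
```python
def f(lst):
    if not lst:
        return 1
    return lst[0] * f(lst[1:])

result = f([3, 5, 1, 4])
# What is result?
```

Product over [3, 5, 1, 4] = 3 * 5 * 1 * 4 = 60

Answer: 60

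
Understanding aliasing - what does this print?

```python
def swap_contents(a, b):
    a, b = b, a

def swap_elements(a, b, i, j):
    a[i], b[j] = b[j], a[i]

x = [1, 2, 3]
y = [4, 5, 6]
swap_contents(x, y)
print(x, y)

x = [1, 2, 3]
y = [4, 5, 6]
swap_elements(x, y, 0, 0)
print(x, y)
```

Key concept: parameter rebinding vs mutation.
Step by step:
`x = [1, 2, 3]` → x = [1, 2, 3]
`y = [4, 5, 6]` → y = [4, 5, 6]
`swap_contents(x, y)` → no visible change to tracked variables
`print(x, y)` → prints [1, 2, 3] [4, 5, 6]
`x = [1, 2, 3]` → x = [1, 2, 3]
`y = [4, 5, 6]` → y = [4, 5, 6]
`swap_elements(x, y, 0, 0)` → x = [4, 2, 3]; y = [1, 5, 6]
`print(x, y)` → prints [4, 2, 3] [1, 5, 6]

Answer:
[1, 2, 3] [4, 5, 6]
[4, 2, 3] [1, 5, 6]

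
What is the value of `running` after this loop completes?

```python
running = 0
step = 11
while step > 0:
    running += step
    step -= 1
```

Sum 11 down to 1
`running` takes the values: 0 → 11 → 21 → 30 → 38 → 45 → 51 → 56 → 60 → 63 → 65 → 66

Answer: 66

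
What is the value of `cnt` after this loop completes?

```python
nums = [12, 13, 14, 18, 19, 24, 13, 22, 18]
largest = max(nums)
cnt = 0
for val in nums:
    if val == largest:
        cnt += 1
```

Count of max value 24 in [12, 13, 14, 18, 19, 24, 13, 22, 18]
`cnt` takes the values: 0 → 1

Answer: 1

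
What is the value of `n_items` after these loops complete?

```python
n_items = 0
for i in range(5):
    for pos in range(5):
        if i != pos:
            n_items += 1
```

5² - 5 (exclude diagonal)
`n_items` takes the values: 0 → 1 → 2 → 3 → 4 → 5 → 6 → 7 → 8 → 9 → 10 → 11 → 12 → 13 → 14 → 15 → 16 → 17 → 18 → 19 → 20

Answer: 20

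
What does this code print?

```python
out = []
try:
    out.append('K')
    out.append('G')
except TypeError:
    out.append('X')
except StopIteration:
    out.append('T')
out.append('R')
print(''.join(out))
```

Execution trace: 'K' (try body) → 'G' (try body, no exception) → 'R' (after the try/except). Output: KGR

Answer: KGR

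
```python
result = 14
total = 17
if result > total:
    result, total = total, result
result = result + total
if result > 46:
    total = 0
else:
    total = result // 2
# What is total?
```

Trace:
`result = 14` → result = 14
`total = 17` → total = 17
`if result > total: ...` → result > total is False → no variable changes
`result = result + total` → result = 31
`if result > 46: ...` → result > 46 is False, take else branch → total = 15
So total = 15

Answer: 15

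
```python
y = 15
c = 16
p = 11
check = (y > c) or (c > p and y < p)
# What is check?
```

Trace:
`y = 15` → y = 15
`c = 16` → c = 16
`p = 11` → p = 11
`check = (y > c) or (c > p and y < p)` → check = False
So check = False

Answer: False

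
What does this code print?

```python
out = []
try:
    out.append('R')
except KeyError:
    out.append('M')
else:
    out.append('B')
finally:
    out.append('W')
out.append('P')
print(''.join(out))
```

Execution trace: 'R' (try body, no exception) → 'B' (else) → 'W' (finally) → 'P' (after the try/except). Output: RBWP

Answer: RBWP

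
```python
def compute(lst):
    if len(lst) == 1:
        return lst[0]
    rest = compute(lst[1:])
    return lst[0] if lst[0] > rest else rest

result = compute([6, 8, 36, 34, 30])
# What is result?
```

Recursive max over [6, 8, 36, 34, 30] = 36

Answer: 36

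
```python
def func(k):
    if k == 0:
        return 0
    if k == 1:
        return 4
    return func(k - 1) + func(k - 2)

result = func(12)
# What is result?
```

Build up from base cases: func(0)=0, func(1)=4, func(2)=4, func(3)=8, func(4)=12, func(5)=20, func(6)=32, ..., func(12)=576

Answer: 576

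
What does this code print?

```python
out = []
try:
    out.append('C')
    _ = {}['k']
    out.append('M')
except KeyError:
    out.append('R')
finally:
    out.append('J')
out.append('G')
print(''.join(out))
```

Execution trace: 'C' (try body) → 'R' (except KeyError) → 'J' (finally) → 'G' (after the try/except). Output: CRJG

Answer: CRJG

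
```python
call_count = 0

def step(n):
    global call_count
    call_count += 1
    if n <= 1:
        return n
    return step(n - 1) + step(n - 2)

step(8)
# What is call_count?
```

Calls(n) = 1 + Calls(n-1) + Calls(n-2); Calls(0)=Calls(1)=1. For n=8 this gives 67.

Answer: 67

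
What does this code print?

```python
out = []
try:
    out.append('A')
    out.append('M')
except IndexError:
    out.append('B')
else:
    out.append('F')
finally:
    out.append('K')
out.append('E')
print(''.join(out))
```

Execution trace: 'A' (try body) → 'M' (try body, no exception) → 'F' (else) → 'K' (finally) → 'E' (after the try/except). Output: AMFKE

Answer: AMFKE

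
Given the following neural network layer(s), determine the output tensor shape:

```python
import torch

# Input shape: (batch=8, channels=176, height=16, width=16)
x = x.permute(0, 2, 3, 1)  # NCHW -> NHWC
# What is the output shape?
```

Input: (8, 176, 16, 16) -> Output: (8, 16, 16, 176)

Answer: (8, 16, 16, 176)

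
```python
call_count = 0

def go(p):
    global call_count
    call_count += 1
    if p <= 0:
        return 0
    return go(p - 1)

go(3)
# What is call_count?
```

Linear recursion stepping by 1: 4 calls from p=3 down to ≤0.

Answer: 4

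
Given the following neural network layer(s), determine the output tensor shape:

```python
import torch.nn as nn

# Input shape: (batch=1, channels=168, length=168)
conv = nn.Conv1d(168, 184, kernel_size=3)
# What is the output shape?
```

Input: (1, 168, 168) -> Output: (1, 184, 166)

Answer: (1, 184, 166)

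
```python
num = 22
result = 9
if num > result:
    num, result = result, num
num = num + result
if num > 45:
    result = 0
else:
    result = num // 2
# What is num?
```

Trace:
`num = 22` → num = 22
`result = 9` → result = 9
`if num > result: ...` → num > result is True → num = 9; result = 22
`num = num + result` → num = 31
`if num > 45: ...` → num > 45 is False, take else branch → result = 15
So num = 31

Answer: 31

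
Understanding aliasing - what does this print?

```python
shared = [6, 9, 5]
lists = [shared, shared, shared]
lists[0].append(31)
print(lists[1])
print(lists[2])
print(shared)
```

Key concept: list of same reference.
Step by step:
`shared = [6, 9, 5]` → shared = [6, 9, 5]
`lists = [shared, shared, shared]` → lists = [[6, 9, 5], [6, 9, 5], [6, 9, 5]]
`lists[0].append(31)` → shared = [6, 9, 5, 31]; lists = [[6, 9, 5, 31], [6, 9, 5, 31], [6, 9, 5, 31]]
`print(lists[1])` → prints [6, 9, 5, 31]
`print(lists[2])` → prints [6, 9, 5, 31]
`print(shared)` → prints [6, 9, 5, 31]

Answer:
[6, 9, 5, 31]
[6, 9, 5, 31]
[6, 9, 5, 31]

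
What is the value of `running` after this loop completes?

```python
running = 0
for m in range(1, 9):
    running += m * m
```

Sum of squares 1² to 8² = 204
`running` takes the values: 0 → 1 → 5 → 14 → 30 → 55 → 91 → 140 → 204

Answer: 204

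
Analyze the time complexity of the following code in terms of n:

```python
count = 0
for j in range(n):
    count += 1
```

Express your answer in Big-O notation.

Each loop level contributes: n. Multiplying the contributions gives O(n).

Answer: O(n)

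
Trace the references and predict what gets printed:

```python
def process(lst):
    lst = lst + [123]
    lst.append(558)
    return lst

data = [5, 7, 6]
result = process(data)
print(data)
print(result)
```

Key concept: rebinding parameter vs mutation.
Step by step:
`data = [5, 7, 6]` → data = [5, 7, 6]
`result = process(data)` → result = [5, 7, 6, 123, 558]
`print(data)` → prints [5, 7, 6]
`print(result)` → prints [5, 7, 6, 123, 558]

Answer:
[5, 7, 6]
[5, 7, 6, 123, 558]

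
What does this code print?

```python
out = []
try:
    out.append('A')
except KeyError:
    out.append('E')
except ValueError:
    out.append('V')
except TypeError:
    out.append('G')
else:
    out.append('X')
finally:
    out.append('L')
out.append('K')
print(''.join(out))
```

Execution trace: 'A' (try body, no exception) → 'X' (else) → 'L' (finally) → 'K' (after the try/except). Output: AXLK

Answer: AXLK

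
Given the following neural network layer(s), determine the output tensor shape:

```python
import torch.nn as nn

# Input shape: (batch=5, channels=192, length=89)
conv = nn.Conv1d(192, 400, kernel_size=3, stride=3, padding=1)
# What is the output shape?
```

Input: (5, 192, 89) -> Output: (5, 400, 30)

Answer: (5, 400, 30)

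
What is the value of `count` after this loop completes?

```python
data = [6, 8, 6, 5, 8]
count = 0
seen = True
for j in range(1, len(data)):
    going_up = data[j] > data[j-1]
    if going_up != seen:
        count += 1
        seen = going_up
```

Count direction changes in [6, 8, 6, 5, 8]
`count` takes the values: 0 → 1 → 2

Answer: 2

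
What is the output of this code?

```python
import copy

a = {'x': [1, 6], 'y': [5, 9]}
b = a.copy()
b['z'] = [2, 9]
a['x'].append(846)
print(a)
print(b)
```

Key concept: shallow copy of dict with mutable values.
Step by step:
`a = {'x': [1, 6], 'y': [5, 9]}` → a = {'x': [1, 6], 'y': [5, 9]}
`b = a.copy()` → b = {'x': [1, 6], 'y': [5, 9]}
`b['z'] = [2, 9]` → b = {'x': [1, 6], 'y': [5, 9], 'z': [2, 9]}
`a['x'].append(846)` → a = {'x': [1, 6, 846], 'y': [5, 9]}; b = {'x': [1, 6, 846], 'y': [5, 9], 'z': [2, 9]}
`print(a)` → prints {'x': [1, 6, 846], 'y': [5, 9]}
`print(b)` → prints {'x': [1, 6, 846], 'y': [5, 9], 'z': [2, 9]}

Answer:
{'x': [1, 6, 846], 'y': [5, 9]}
{'x': [1, 6, 846], 'y': [5, 9], 'z': [2, 9]}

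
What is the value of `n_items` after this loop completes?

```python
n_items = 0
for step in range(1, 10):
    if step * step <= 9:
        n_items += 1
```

Count numbers where step² ≤ 9
`n_items` takes the values: 0 → 1 → 2 → 3

Answer: 3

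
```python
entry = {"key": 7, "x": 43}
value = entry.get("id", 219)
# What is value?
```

Trace:
`entry = {"key": 7, "x": 43}` → entry = {'key': 7, 'x': 43}
`value = entry.get("id", 219)` → value = 219
So value = 219

Answer: 219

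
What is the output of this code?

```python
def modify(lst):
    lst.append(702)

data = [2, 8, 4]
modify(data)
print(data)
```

Key concept: function modifies passed list.
Step by step:
`data = [2, 8, 4]` → data = [2, 8, 4]
`modify(data)` → data = [2, 8, 4, 702]
`print(data)` → prints [2, 8, 4, 702]

Answer: [2, 8, 4, 702]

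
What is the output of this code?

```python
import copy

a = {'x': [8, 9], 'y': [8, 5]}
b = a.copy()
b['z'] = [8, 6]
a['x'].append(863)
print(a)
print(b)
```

Key concept: shallow copy of dict with mutable values.
Step by step:
`a = {'x': [8, 9], 'y': [8, 5]}` → a = {'x': [8, 9], 'y': [8, 5]}
`b = a.copy()` → b = {'x': [8, 9], 'y': [8, 5]}
`b['z'] = [8, 6]` → b = {'x': [8, 9], 'y': [8, 5], 'z': [8, 6]}
`a['x'].append(863)` → a = {'x': [8, 9, 863], 'y': [8, 5]}; b = {'x': [8, 9, 863], 'y': [8, 5], 'z': [8, 6]}
`print(a)` → prints {'x': [8, 9, 863], 'y': [8, 5]}
`print(b)` → prints {'x': [8, 9, 863], 'y': [8, 5], 'z': [8, 6]}

Answer:
{'x': [8, 9, 863], 'y': [8, 5]}
{'x': [8, 9, 863], 'y': [8, 5], 'z': [8, 6]}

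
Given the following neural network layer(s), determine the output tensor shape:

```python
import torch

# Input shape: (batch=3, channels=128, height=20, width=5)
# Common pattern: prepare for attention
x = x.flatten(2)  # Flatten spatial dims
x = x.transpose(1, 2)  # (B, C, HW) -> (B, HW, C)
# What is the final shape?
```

Input: (3, 128, 20, 5) -> after flatten(2): (3, 128, 100) -> Output: (3, 100, 128)

Answer: (3, 100, 128)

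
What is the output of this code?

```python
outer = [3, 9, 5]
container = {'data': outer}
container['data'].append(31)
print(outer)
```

Key concept: dict holds reference to list.
Step by step:
`outer = [3, 9, 5]` → outer = [3, 9, 5]
`container = {'data': outer}` → container = {'data': [3, 9, 5]}
`container['data'].append(31)` → outer = [3, 9, 5, 31]; container = {'data': [3, 9, 5, 31]}
`print(outer)` → prints [3, 9, 5, 31]

Answer: [3, 9, 5, 31]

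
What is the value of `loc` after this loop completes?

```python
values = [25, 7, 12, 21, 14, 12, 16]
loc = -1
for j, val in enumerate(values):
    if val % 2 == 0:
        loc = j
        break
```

First even number index in [25, 7, 12, 21, 14, 12, 16]
`loc` takes the values: -1 → 2

Answer: 2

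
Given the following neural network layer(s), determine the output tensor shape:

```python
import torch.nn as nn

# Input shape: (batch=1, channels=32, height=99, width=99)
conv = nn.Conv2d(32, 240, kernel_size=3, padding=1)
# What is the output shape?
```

Input: (1, 32, 99, 99) -> Output: (1, 240, 99, 99)

Answer: (1, 240, 99, 99)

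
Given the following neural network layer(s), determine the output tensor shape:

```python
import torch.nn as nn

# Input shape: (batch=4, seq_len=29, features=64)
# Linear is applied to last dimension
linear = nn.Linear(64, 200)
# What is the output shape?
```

Input: (4, 29, 64) -> Output: (4, 29, 200)

Answer: (4, 29, 200)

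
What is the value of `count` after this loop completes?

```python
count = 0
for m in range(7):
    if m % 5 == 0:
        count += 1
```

Count numbers divisible by 5 in range(7)
`count` takes the values: 0 → 1 → 2

Answer: 2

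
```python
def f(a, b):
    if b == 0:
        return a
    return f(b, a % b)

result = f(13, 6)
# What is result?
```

f(13, 6) -> f(6, 1) -> f(1, 0) -> 1

Answer: 1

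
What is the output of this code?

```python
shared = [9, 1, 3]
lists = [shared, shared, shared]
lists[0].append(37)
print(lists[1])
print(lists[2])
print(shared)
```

Key concept: list of same reference.
Step by step:
`shared = [9, 1, 3]` → shared = [9, 1, 3]
`lists = [shared, shared, shared]` → lists = [[9, 1, 3], [9, 1, 3], [9, 1, 3]]
`lists[0].append(37)` → shared = [9, 1, 3, 37]; lists = [[9, 1, 3, 37], [9, 1, 3, 37], [9, 1, 3, 37]]
`print(lists[1])` → prints [9, 1, 3, 37]
`print(lists[2])` → prints [9, 1, 3, 37]
`print(shared)` → prints [9, 1, 3, 37]

Answer:
[9, 1, 3, 37]
[9, 1, 3, 37]
[9, 1, 3, 37]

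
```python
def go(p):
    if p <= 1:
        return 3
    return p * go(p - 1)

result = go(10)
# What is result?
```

go(10) = 10 * 9 * 8 * 7 * 6 * 5 * 4 * 3 * 2 * 3 = 10886400

Answer: 10886400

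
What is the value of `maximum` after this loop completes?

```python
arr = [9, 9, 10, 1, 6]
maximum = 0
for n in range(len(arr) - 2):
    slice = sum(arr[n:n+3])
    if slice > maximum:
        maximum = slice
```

Max sum of 3-element window in [9, 9, 10, 1, 6]
`maximum` takes the values: 0 → 28

Answer: 28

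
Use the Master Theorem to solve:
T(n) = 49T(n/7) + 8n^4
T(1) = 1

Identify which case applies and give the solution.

a=49, b=7, f(n)=8n^4. log_7(49) = 2. Since c=4 > 2 and the regularity condition holds (49(n/7)^4 = (49/7^4)n^4 with 49/7^4 < 1), Case 3 applies: T(n) = Θ(f(n)) = O(n^4).

Answer: O(n^4) - Case 3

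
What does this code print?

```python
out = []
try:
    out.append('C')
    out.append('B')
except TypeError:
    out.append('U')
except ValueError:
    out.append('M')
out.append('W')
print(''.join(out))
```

Execution trace: 'C' (try body) → 'B' (try body, no exception) → 'W' (after the try/except). Output: CBW

Answer: CBW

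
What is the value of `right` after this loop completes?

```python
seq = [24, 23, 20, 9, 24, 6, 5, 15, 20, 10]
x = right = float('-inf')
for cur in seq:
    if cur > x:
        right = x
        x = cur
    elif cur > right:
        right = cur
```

Second largest (with repeats) in [24, 23, 20, 9, 24, 6, 5, 15, 20, 10]
`right` takes the values: -inf → 23 → 24

Answer: 24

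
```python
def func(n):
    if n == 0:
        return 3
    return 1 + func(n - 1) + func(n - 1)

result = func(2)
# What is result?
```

func(n) = 1 + 2·func(n-1), func(0)=3. Closed form: (3+1)·2^2 - 1 = 15.

Answer: 15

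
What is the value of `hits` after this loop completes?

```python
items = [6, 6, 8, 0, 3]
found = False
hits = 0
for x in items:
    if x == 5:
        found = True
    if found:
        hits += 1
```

Count elements after first 5 in [6, 6, 8, 0, 3]
`hits` takes the values: 0

Answer: 0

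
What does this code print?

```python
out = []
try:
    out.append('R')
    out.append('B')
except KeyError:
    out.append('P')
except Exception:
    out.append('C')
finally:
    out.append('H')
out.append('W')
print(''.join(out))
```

Execution trace: 'R' (try body) → 'B' (try body, no exception) → 'H' (finally) → 'W' (after the try/except). Output: RBHW

Answer: RBHW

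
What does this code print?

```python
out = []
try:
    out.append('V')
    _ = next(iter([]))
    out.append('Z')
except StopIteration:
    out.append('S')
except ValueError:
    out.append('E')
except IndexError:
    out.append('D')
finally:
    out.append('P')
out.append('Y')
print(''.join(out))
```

Execution trace: 'V' (try body) → 'S' (except StopIteration) → 'P' (finally) → 'Y' (after the try/except). Output: VSPY

Answer: VSPY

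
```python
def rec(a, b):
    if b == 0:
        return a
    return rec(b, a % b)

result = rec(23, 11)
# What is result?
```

rec(23, 11) -> rec(11, 1) -> rec(1, 0) -> 1

Answer: 1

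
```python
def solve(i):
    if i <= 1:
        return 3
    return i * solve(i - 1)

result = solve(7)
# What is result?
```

solve(7) = 7 * 6 * 5 * 4 * 3 * 2 * 3 = 15120

Answer: 15120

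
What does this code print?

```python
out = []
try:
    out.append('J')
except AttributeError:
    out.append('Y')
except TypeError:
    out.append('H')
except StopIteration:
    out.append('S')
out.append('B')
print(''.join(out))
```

Execution trace: 'J' (try body, no exception) → 'B' (after the try/except). Output: JB

Answer: JB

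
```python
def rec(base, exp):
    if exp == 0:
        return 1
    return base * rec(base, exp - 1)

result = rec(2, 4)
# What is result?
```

rec(2, 4) = 2 * 2 * 2 * 2 = 16

Answer: 16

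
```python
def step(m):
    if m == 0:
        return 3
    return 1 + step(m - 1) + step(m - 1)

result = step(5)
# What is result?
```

step(m) = 1 + 2·step(m-1), step(0)=3. Closed form: (3+1)·2^5 - 1 = 127.

Answer: 127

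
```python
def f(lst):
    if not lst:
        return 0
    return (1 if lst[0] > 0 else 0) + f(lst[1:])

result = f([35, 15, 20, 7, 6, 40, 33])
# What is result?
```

Count of positive elements in [35, 15, 20, 7, 6, 40, 33] = 7

Answer: 7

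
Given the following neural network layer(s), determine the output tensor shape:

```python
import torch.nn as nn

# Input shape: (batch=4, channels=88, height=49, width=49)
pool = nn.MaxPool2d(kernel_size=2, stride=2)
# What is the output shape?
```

Input: (4, 88, 49, 49) -> Output: (4, 88, 24, 24)

Answer: (4, 88, 24, 24)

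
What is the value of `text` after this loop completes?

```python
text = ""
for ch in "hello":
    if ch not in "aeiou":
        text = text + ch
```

Remove vowels from 'hello'
`text` takes the values: "" → "h" → "hl" → "hll"

Answer: "hll"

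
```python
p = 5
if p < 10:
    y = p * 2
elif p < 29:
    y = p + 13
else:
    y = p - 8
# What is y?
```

Trace:
`p = 5` → p = 5
`if p < 10: ...` → p < 10 is True → y = 10
So y = 10

Answer: 10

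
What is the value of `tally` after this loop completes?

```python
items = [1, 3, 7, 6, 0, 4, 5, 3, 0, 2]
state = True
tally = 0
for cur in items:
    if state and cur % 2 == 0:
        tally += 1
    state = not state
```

Count even values at even positions
`tally` takes the values: 0 → 1 → 2

Answer: 2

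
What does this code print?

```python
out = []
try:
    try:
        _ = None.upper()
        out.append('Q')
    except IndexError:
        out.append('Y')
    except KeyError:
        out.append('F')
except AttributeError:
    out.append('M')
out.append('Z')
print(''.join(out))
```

Execution trace: 'M' (outer except AttributeError) → 'Z' (after the try/except). Output: MZ

Answer: MZ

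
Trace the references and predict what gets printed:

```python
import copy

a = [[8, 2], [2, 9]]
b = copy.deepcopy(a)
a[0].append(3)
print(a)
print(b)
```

Key concept: deep copy is fully independent.
Step by step:
`a = [[8, 2], [2, 9]]` → a = [[8, 2], [2, 9]]
`b = copy.deepcopy(a)` → b = [[8, 2], [2, 9]]
`a[0].append(3)` → a = [[8, 2, 3], [2, 9]]
`print(a)` → prints [[8, 2, 3], [2, 9]]
`print(b)` → prints [[8, 2], [2, 9]]

Answer:
[[8, 2, 3], [2, 9]]
[[8, 2], [2, 9]]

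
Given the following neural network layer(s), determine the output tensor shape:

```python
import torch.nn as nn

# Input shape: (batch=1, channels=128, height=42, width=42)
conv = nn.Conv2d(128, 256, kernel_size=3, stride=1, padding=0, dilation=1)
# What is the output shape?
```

Input: (1, 128, 42, 42) -> Output: (1, 256, 40, 40)

Answer: (1, 256, 40, 40)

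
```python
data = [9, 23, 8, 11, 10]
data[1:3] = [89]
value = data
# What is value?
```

Trace:
`data = [9, 23, 8, 11, 10]` → data = [9, 23, 8, 11, 10]
`data[1:3] = [89]` → data = [9, 89, 11, 10]
`value = data` → value = [9, 89, 11, 10]
So value = [9, 89, 11, 10]

Answer: [9, 89, 11, 10]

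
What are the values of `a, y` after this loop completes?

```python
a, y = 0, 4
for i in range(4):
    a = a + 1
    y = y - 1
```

a goes 0→4, y goes 4→0
`a, y` takes the values: (0, 4) → (1, 4) → (1, 3) → (2, 3) → (2, 2) → (3, 2) → (3, 1) → (4, 1) → (4, 0)

Answer: 4, 0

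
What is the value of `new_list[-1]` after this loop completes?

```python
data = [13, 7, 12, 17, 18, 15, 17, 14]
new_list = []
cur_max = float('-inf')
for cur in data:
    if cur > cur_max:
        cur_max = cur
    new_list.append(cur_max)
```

Running max ends at 18
`new_list` takes the values: [] → [13] → [13, 13] → [13, 13, 13] → [13, 13, 13, 17] → [13, 13, 13, 17, 18] → [13, 13, 13, 17, 18, 18] → [13, 13, 13, 17, 18, 18, 18] → [13, 13, 13, 17, 18, 18, 18, 18]
So `new_list[-1]` = 18

Answer: 18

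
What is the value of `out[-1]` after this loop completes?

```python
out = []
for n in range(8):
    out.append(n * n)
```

Last element of squares 0 to 7
`out` takes the values: [] → [0] → [0, 1] → [0, 1, 4] → [0, 1, 4, 9] → [0, 1, 4, 9, 16] → [0, 1, 4, 9, 16, 25] → [0, 1, 4, 9, 16, 25, 36] → [0, 1, 4, 9, 16, 25, 36, 49]
So `out[-1]` = 49

Answer: 49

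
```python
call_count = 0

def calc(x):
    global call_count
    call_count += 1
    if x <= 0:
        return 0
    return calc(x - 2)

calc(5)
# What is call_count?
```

Linear recursion stepping by 2: 4 calls from x=5 down to ≤0.

Answer: 4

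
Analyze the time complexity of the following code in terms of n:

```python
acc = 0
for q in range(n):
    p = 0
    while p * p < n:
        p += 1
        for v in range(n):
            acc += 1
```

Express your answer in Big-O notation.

Each loop level contributes: n × √n × n. Multiplying the contributions gives O(n^2√n).

Answer: O(n^2√n)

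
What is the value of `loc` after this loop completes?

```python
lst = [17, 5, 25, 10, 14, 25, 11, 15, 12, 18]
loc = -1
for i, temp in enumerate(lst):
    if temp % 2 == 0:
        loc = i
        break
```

First even number index in [17, 5, 25, 10, 14, 25, 11, 15, 12, 18]
`loc` takes the values: -1 → 3

Answer: 3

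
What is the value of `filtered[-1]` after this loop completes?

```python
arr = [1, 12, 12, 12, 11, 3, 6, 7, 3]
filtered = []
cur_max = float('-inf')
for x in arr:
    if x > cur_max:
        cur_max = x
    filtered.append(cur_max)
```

Running max ends at 12
`filtered` takes the values: [] → [1] → [1, 12] → [1, 12, 12] → [1, 12, 12, 12] → [1, 12, 12, 12, 12] → [1, 12, 12, 12, 12, 12] → [1, 12, 12, 12, 12, 12, 12] → [1, 12, 12, 12, 12, 12, 12, 12] → [1, 12, 12, 12, 12, 12, 12, 12, 12]
So `filtered[-1]` = 12

Answer: 12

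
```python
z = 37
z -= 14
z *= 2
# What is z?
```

Trace:
`z = 37` → z = 37
`z -= 14` → z = 23
`z *= 2` → z = 46
So z = 46

Answer: 46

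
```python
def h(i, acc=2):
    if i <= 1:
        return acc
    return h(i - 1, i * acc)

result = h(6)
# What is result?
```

Accumulator trace (n, acc): (6, 2) -> (5, 12) -> (4, 60) -> (3, 240) -> (2, 720) -> (1, 1440) -> return 1440

Answer: 1440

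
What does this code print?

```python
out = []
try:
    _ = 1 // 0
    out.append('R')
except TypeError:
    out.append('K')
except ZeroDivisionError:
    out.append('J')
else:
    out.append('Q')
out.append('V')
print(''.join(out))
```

Execution trace: 'J' (except ZeroDivisionError) → 'V' (after the try/except). Output: JV

Answer: JV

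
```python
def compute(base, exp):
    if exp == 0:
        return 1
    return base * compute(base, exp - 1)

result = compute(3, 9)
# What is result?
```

compute(3, 9) = 3 * 3 * 3 * 3 * 3 * 3 * 3 * 3 * 3 = 19683

Answer: 19683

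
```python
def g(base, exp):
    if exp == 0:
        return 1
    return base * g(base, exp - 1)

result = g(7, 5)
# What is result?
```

g(7, 5) = 7 * 7 * 7 * 7 * 7 = 16807

Answer: 16807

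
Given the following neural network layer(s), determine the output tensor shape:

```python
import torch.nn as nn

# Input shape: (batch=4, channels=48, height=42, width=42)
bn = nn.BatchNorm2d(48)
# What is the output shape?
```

Input: (4, 48, 42, 42) -> Output: (4, 48, 42, 42)

Answer: (4, 48, 42, 42)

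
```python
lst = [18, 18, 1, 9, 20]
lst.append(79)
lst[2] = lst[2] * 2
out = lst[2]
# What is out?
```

Trace:
`lst = [18, 18, 1, 9, 20]` → lst = [18, 18, 1, 9, 20]
`lst.append(79)` → lst = [18, 18, 1, 9, 20, 79]
`lst[2] = lst[2] * 2` → lst = [18, 18, 2, 9, 20, 79]
`out = lst[2]` → out = 2
So out = 2

Answer: 2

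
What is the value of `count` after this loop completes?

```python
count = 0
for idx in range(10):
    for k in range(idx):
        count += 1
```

Triangle number: 0+1+2+...+9
`count` takes the values: 0 → 1 → 2 → 3 → 4 → 5 → 6 → 7 → 8 → 9 → 10 → 11 → 12 → 13 → 14 → 15 → 16 → 17 → 18 → 19 → 20 → 21 → 22 → 23 → 24 → 25 → 26 → 27 → 28 → 29 → … → 41 → 42 → 43 → 44 → 45

Answer: 45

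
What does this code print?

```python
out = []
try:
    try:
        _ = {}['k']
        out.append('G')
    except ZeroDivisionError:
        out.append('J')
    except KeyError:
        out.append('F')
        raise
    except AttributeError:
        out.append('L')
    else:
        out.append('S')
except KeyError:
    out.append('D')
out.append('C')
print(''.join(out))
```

Execution trace: 'F' (inner except KeyError) → 'D' (outer except KeyError) → 'C' (after the try/except). Output: FDC

Answer: FDC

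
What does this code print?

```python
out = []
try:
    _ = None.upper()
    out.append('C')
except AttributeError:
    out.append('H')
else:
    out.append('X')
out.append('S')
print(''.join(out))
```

Execution trace: 'H' (except AttributeError) → 'S' (after the try/except). Output: HS

Answer: HS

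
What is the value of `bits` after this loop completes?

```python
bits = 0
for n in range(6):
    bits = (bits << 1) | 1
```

Build 6 consecutive 1-bits: 0b111111
`bits` takes the values: 0 → 1 → 3 → 7 → 15 → 31 → 63

Answer: 63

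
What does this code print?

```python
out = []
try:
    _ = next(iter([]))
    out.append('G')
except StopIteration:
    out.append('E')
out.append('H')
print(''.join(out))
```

Execution trace: 'E' (except StopIteration) → 'H' (after the try/except). Output: EH

Answer: EH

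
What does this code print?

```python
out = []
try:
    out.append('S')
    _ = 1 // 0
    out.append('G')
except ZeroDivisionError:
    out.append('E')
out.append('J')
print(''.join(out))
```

Execution trace: 'S' (try body) → 'E' (except ZeroDivisionError) → 'J' (after the try/except). Output: SEJ

Answer: SEJ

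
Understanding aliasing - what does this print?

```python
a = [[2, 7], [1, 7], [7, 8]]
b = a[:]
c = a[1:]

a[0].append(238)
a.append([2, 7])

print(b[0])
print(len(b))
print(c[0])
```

Key concept: slice with nested mutation.
Step by step:
`a = [[2, 7], [1, 7], [7, 8]]` → a = [[2, 7], [1, 7], [7, 8]]
`b = a[:]` → b = [[2, 7], [1, 7], [7, 8]]
`c = a[1:]` → c = [[1, 7], [7, 8]]
`a[0].append(238)` → a = [[2, 7, 238], [1, 7], [7, 8]]; b = [[2, 7, 238], [1, 7], [7, 8]]
`a.append([2, 7])` → a = [[2, 7, 238], [1, 7], [7, 8], [2, 7]]
`print(b[0])` → prints [2, 7, 238]
`print(len(b))` → prints 3
`print(c[0])` → prints [1, 7]

Answer:
[2, 7, 238]
3
[1, 7]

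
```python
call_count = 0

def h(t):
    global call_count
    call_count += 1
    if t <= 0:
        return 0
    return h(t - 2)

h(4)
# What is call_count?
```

Linear recursion stepping by 2: 3 calls from t=4 down to ≤0.

Answer: 3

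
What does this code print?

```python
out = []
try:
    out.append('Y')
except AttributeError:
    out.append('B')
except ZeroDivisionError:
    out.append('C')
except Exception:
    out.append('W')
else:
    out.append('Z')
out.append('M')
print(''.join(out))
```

Execution trace: 'Y' (try body, no exception) → 'Z' (else) → 'M' (after the try/except). Output: YZM

Answer: YZM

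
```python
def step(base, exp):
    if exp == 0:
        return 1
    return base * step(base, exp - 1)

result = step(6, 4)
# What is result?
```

step(6, 4) = 6 * 6 * 6 * 6 = 1296

Answer: 1296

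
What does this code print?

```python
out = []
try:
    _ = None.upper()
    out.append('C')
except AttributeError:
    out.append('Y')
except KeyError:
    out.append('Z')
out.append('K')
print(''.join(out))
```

Execution trace: 'Y' (except AttributeError) → 'K' (after the try/except). Output: YK

Answer: YK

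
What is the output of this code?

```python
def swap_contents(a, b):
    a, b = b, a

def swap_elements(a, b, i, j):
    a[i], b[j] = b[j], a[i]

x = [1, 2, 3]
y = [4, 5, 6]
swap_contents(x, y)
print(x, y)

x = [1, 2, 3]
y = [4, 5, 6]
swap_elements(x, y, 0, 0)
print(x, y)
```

Key concept: parameter rebinding vs mutation.
Step by step:
`x = [1, 2, 3]` → x = [1, 2, 3]
`y = [4, 5, 6]` → y = [4, 5, 6]
`swap_contents(x, y)` → no visible change to tracked variables
`print(x, y)` → prints [1, 2, 3] [4, 5, 6]
`x = [1, 2, 3]` → x = [1, 2, 3]
`y = [4, 5, 6]` → y = [4, 5, 6]
`swap_elements(x, y, 0, 0)` → x = [4, 2, 3]; y = [1, 5, 6]
`print(x, y)` → prints [4, 2, 3] [1, 5, 6]

Answer:
[1, 2, 3] [4, 5, 6]
[4, 2, 3] [1, 5, 6]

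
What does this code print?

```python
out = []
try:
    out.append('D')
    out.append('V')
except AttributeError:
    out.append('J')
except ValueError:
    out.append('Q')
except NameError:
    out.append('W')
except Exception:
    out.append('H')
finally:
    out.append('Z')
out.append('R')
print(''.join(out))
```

Execution trace: 'D' (try body) → 'V' (try body, no exception) → 'Z' (finally) → 'R' (after the try/except). Output: DVZR

Answer: DVZR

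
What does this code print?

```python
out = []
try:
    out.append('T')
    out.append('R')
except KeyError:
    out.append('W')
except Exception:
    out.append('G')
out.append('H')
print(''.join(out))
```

Execution trace: 'T' (try body) → 'R' (try body, no exception) → 'H' (after the try/except). Output: TRH

Answer: TRH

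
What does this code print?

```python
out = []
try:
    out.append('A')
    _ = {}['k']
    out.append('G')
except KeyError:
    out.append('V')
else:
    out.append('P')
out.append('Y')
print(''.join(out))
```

Execution trace: 'A' (try body) → 'V' (except KeyError) → 'Y' (after the try/except). Output: AVY

Answer: AVY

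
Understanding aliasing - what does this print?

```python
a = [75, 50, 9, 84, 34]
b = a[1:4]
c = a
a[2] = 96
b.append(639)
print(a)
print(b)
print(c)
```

Key concept: slice vs alias.
Step by step:
`a = [75, 50, 9, 84, 34]` → a = [75, 50, 9, 84, 34]
`b = a[1:4]` → b = [50, 9, 84]
`c = a` → c = [75, 50, 9, 84, 34] (same object as a)
`a[2] = 96` → a = [75, 50, 96, 84, 34] (same object as c); c = [75, 50, 96, 84, 34] (same object as a)
`b.append(639)` → b = [50, 9, 84, 639]
`print(a)` → prints [75, 50, 96, 84, 34]
`print(b)` → prints [50, 9, 84, 639]
`print(c)` → prints [75, 50, 96, 84, 34]

Answer:
[75, 50, 96, 84, 34]
[50, 9, 84, 639]
[75, 50, 96, 84, 34]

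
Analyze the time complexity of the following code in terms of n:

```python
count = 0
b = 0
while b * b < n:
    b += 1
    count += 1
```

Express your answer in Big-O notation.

Each loop level contributes: √n. Multiplying the contributions gives O(√n).

Answer: O(√n)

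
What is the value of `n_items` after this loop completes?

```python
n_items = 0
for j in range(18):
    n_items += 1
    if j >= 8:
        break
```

Loop breaks when j reaches 8, n_items is 9
`n_items` takes the values: 0 → 1 → 2 → 3 → 4 → 5 → 6 → 7 → 8 → 9

Answer: 9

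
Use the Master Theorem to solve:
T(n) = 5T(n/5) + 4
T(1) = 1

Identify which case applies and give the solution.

a=5, b=5, f(n)=4. log_5(5) = 1. Since c=0 < 1, Case 1 applies: T(n) = Θ(n^log_b(a)) = O(n).

Answer: O(n) - Case 1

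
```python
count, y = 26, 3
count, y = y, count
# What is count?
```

Trace:
`count, y = 26, 3` → count = 26; y = 3
`count, y = y, count` → count = 3; y = 26
So count = 3

Answer: 3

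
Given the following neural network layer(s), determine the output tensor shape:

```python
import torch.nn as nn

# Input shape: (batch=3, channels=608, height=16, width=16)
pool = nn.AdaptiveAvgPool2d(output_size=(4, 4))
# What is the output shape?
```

Input: (3, 608, 16, 16) -> Output: (3, 608, 4, 4)

Answer: (3, 608, 4, 4)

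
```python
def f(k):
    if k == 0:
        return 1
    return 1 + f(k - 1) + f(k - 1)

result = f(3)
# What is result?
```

f(k) = 1 + 2·f(k-1), f(0)=1. Closed form: (1+1)·2^3 - 1 = 15.

Answer: 15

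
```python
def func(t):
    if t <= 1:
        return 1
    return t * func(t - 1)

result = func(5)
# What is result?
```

func(5) = 5 * 4 * 3 * 2 * 1 = 120

Answer: 120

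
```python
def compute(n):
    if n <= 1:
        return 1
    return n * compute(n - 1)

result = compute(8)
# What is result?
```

compute(8) = 8 * 7 * 6 * 5 * 4 * 3 * 2 * 1 = 40320

Answer: 40320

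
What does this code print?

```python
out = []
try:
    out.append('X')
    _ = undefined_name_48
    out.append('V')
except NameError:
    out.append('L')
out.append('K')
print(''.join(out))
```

Execution trace: 'X' (try body) → 'L' (except NameError) → 'K' (after the try/except). Output: XLK

Answer: XLK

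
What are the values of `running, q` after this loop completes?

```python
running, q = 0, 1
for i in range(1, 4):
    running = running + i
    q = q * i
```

Sum and factorial of 1 to 3
`running, q` takes the values: (0, 1) → (1, 1) → (3, 1) → (3, 2) → (6, 2) → (6, 6)

Answer: 6, 6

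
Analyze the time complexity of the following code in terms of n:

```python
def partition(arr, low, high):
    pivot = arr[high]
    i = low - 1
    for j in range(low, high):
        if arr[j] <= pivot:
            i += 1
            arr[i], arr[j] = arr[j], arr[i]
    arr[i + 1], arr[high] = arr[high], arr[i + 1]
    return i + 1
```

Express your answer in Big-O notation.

This is Lomuto partition (single pass over [low, high), where n = high - low). Time complexity: O(n).

Answer: O(n)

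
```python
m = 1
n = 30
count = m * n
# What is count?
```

Trace:
`m = 1` → m = 1
`n = 30` → n = 30
`count = m * n` → count = 30
So count = 30

Answer: 30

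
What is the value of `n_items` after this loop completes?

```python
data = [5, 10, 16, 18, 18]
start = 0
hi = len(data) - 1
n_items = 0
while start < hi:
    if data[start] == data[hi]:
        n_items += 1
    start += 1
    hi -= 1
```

Count matching pairs from ends
`n_items` takes the values: 0

Answer: 0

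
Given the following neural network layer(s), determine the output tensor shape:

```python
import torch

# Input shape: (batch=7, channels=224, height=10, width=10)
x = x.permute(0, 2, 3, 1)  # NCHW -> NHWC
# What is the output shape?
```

Input: (7, 224, 10, 10) -> Output: (7, 10, 10, 224)

Answer: (7, 10, 10, 224)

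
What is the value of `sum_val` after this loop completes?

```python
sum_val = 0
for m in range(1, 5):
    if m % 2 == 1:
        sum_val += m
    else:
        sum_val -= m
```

Add odd, subtract even
`sum_val` takes the values: 0 → 1 → -1 → 2 → -2

Answer: -2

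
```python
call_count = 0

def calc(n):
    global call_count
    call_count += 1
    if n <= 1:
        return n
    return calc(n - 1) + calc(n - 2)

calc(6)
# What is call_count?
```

Calls(n) = 1 + Calls(n-1) + Calls(n-2); Calls(0)=Calls(1)=1. For n=6 this gives 25.

Answer: 25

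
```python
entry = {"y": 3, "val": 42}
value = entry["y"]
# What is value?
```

Trace:
`entry = {"y": 3, "val": 42}` → entry = {'y': 3, 'val': 42}
`value = entry["y"]` → value = 3
So value = 3

Answer: 3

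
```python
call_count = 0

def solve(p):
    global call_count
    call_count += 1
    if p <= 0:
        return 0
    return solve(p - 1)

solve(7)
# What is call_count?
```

Linear recursion stepping by 1: 8 calls from p=7 down to ≤0.

Answer: 8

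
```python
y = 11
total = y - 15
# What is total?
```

Trace:
`y = 11` → y = 11
`total = y - 15` → total = -4
So total = -4

Answer: -4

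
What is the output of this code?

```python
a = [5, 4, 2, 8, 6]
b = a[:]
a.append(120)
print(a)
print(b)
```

Key concept: slice [:] creates copy.
Step by step:
`a = [5, 4, 2, 8, 6]` → a = [5, 4, 2, 8, 6]
`b = a[:]` → b = [5, 4, 2, 8, 6]
`a.append(120)` → a = [5, 4, 2, 8, 6, 120]
`print(a)` → prints [5, 4, 2, 8, 6, 120]
`print(b)` → prints [5, 4, 2, 8, 6]

Answer:
[5, 4, 2, 8, 6, 120]
[5, 4, 2, 8, 6]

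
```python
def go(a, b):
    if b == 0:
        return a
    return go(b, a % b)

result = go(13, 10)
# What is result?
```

go(13, 10) -> go(10, 3) -> go(3, 1) -> go(1, 0) -> 1

Answer: 1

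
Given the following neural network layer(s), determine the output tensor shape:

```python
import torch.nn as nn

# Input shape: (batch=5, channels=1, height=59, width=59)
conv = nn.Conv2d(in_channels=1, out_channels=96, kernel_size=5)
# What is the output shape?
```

Input: (5, 1, 59, 59) -> Output: (5, 96, 55, 55)

Answer: (5, 96, 55, 55)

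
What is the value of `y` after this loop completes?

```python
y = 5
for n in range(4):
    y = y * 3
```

Multiply by 3, 4 times: 5 * 3^4 = 405
`y` takes the values: 5 → 15 → 45 → 135 → 405

Answer: 405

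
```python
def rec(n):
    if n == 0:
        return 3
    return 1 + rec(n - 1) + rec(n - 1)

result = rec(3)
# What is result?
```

rec(n) = 1 + 2·rec(n-1), rec(0)=3. Closed form: (3+1)·2^3 - 1 = 31.

Answer: 31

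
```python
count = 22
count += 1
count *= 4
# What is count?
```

Trace:
`count = 22` → count = 22
`count += 1` → count = 23
`count *= 4` → count = 92
So count = 92

Answer: 92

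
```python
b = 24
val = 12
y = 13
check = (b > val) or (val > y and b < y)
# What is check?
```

Trace:
`b = 24` → b = 24
`val = 12` → val = 12
`y = 13` → y = 13
`check = (b > val) or (val > y and b < y)` → check = True
So check = True

Answer: True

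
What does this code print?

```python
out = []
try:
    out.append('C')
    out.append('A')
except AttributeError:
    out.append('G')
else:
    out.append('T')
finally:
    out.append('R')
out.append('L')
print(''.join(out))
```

Execution trace: 'C' (try body) → 'A' (try body, no exception) → 'T' (else) → 'R' (finally) → 'L' (after the try/except). Output: CATRL

Answer: CATRL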